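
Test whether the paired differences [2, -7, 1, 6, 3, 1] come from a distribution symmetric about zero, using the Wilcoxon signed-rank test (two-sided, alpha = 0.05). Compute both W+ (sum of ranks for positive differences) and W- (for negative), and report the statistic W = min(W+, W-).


Step 1: Drop any zero differences (none here) and take |d_i|.
|d| = [2, 7, 1, 6, 3, 1]
Step 2: Midrank |d_i| (ties get averaged ranks).
ranks: |2|->3, |7|->6, |1|->1.5, |6|->5, |3|->4, |1|->1.5
Step 3: Attach original signs; sum ranks with positive sign and with negative sign.
W+ = 3 + 1.5 + 5 + 4 + 1.5 = 15
W- = 6 = 6
(Check: W+ + W- = 21 should equal n(n+1)/2 = 21.)
Step 4: Test statistic W = min(W+, W-) = 6.
Step 5: Ties in |d|, so use the tie-corrected normal approximation.
        E[W] = n(n+1)/4 = 6*7/4 = 10.5.
        Tie groups: |d|=1 (t=2); sum(t^3 - t) = 6.
        Var[W] = n(n+1)(2n+1)/24 - sum(t^3-t)/48 = 546/24 - 6/48 = 22.625.
        z = (W - E[W]) / sqrt(Var[W]) = (6 - 10.5) / 4.7566 = -0.9461.
        Two-sided p = 2*Phi(z) = 0.344118.
Step 6: alpha = 0.05. fail to reject H0.

W+ = 15, W- = 6, W = min = 6, p = 0.344118, fail to reject H0.


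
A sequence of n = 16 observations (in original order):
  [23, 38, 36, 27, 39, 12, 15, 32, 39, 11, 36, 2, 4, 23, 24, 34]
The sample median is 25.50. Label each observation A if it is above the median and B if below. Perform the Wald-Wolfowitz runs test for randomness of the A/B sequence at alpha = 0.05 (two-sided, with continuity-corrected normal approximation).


Step 1: Compute median = 25.50; label A = above, B = below.
Labels in order: BAAAABBAABABBBBA  (n_A = 8, n_B = 8)
Step 2: Count runs R = 8.
Step 3: Under H0 (random ordering), E[R] = 2*n_A*n_B/(n_A+n_B) + 1 = 2*8*8/16 + 1 = 9.0000.
        Var[R] = 2*n_A*n_B*(2*n_A*n_B - n_A - n_B) / ((n_A+n_B)^2 * (n_A+n_B-1)) = 14336/3840 = 3.7333.
        SD[R] = 1.9322.
Step 4: Continuity-corrected z = (R + 0.5 - E[R]) / SD[R] = (8 + 0.5 - 9.0000) / 1.9322 = -0.2588.
Step 5: Two-sided p-value via normal approximation = 2*(1 - Phi(|z|)) = 0.795809.
Step 6: alpha = 0.05. fail to reject H0.

R = 8, z = -0.2588, p = 0.795809, fail to reject H0.


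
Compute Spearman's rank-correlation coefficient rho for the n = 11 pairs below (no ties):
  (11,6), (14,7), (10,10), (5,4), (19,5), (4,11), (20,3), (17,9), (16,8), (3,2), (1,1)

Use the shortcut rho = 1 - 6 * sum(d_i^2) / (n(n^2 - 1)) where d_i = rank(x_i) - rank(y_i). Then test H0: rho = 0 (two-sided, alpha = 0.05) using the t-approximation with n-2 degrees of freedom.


Step 1: Rank x and y separately (midranks; no ties here).
rank(x): 11->6, 14->7, 10->5, 5->4, 19->10, 4->3, 20->11, 17->9, 16->8, 3->2, 1->1
rank(y): 6->6, 7->7, 10->10, 4->4, 5->5, 11->11, 3->3, 9->9, 8->8, 2->2, 1->1
Step 2: d_i = R_x(i) - R_y(i); compute d_i^2.
  (6-6)^2=0, (7-7)^2=0, (5-10)^2=25, (4-4)^2=0, (10-5)^2=25, (3-11)^2=64, (11-3)^2=64, (9-9)^2=0, (8-8)^2=0, (2-2)^2=0, (1-1)^2=0
sum(d^2) = 178.
Step 3: rho = 1 - 6*178 / (11*(11^2 - 1)) = 1 - 1068/1320 = 0.190909.
Step 4: Under H0, t = rho * sqrt((n-2)/(1-rho^2)) = 0.5835 ~ t(9).
Step 5: Two-sided p-value from the t-distribution with 9 df = 0.573913.
Step 6: alpha = 0.05. fail to reject H0.

rho = 0.1909, p = 0.573913, fail to reject H0 at alpha = 0.05.


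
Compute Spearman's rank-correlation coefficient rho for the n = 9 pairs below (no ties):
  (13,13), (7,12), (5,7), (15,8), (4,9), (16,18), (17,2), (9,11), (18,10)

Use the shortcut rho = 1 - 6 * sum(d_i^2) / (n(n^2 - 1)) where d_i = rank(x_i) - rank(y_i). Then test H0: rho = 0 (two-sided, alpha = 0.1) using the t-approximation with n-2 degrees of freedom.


Step 1: Rank x and y separately (midranks; no ties here).
rank(x): 13->5, 7->3, 5->2, 15->6, 4->1, 16->7, 17->8, 9->4, 18->9
rank(y): 13->8, 12->7, 7->2, 8->3, 9->4, 18->9, 2->1, 11->6, 10->5
Step 2: d_i = R_x(i) - R_y(i); compute d_i^2.
  (5-8)^2=9, (3-7)^2=16, (2-2)^2=0, (6-3)^2=9, (1-4)^2=9, (7-9)^2=4, (8-1)^2=49, (4-6)^2=4, (9-5)^2=16
sum(d^2) = 116.
Step 3: rho = 1 - 6*116 / (9*(9^2 - 1)) = 1 - 696/720 = 0.033333.
Step 4: Under H0, t = rho * sqrt((n-2)/(1-rho^2)) = 0.0882 ~ t(7).
Step 5: Two-sided p-value from the t-distribution with 7 df = 0.932157.
Step 6: alpha = 0.1. fail to reject H0.

rho = 0.0333, p = 0.932157, fail to reject H0 at alpha = 0.1.


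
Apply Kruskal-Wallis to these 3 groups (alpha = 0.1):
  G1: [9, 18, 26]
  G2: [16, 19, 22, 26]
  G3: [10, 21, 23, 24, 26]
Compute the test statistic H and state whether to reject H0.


Step 1: Combine all N = 12 observations and assign midranks.
sorted (value, group, rank): (9,G1,1), (10,G3,2), (16,G2,3), (18,G1,4), (19,G2,5), (21,G3,6), (22,G2,7), (23,G3,8), (24,G3,9), (26,G1,11), (26,G2,11), (26,G3,11)
Step 2: Sum ranks within each group.
R_1 = 16 (n_1 = 3)
R_2 = 26 (n_2 = 4)
R_3 = 36 (n_3 = 5)
Step 3: H = 12/(N(N+1)) * sum(R_i^2/n_i) - 3(N+1)
     = 12/(12*13) * (16^2/3 + 26^2/4 + 36^2/5) - 3*13
     = 0.076923 * 513.533 - 39
     = 0.502564.
Step 4: Ties present; correction factor C = 1 - 24/(12^3 - 12) = 0.986014. Corrected H = 0.502564 / 0.986014 = 0.509693.
Step 5: Under H0, H ~ chi^2(2); p-value = 0.775036.
Step 6: alpha = 0.1. fail to reject H0.

H = 0.5097, df = 2, p = 0.775036, fail to reject H0.


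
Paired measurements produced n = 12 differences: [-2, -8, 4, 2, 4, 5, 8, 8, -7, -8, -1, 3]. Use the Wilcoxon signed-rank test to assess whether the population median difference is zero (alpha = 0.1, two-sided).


Step 1: Drop any zero differences (none here) and take |d_i|.
|d| = [2, 8, 4, 2, 4, 5, 8, 8, 7, 8, 1, 3]
Step 2: Midrank |d_i| (ties get averaged ranks).
ranks: |2|->2.5, |8|->10.5, |4|->5.5, |2|->2.5, |4|->5.5, |5|->7, |8|->10.5, |8|->10.5, |7|->8, |8|->10.5, |1|->1, |3|->4
Step 3: Attach original signs; sum ranks with positive sign and with negative sign.
W+ = 5.5 + 2.5 + 5.5 + 7 + 10.5 + 10.5 + 4 = 45.5
W- = 2.5 + 10.5 + 8 + 10.5 + 1 = 32.5
(Check: W+ + W- = 78 should equal n(n+1)/2 = 78.)
Step 4: Test statistic W = min(W+, W-) = 32.5.
Step 5: Ties in |d|, so use the tie-corrected normal approximation.
        E[W] = n(n+1)/4 = 12*13/4 = 39.
        Tie groups: |d|=2 (t=2), |d|=4 (t=2), |d|=8 (t=4); sum(t^3 - t) = 72.
        Var[W] = n(n+1)(2n+1)/24 - sum(t^3-t)/48 = 3900/24 - 72/48 = 161.
        z = (W - E[W]) / sqrt(Var[W]) = (32.5 - 39) / 12.6886 = -0.5123.
        Two-sided p = 2*Phi(z) = 0.608461.
Step 6: alpha = 0.1. fail to reject H0.

W+ = 45.5, W- = 32.5, W = min = 32.5, p = 0.608461, fail to reject H0.


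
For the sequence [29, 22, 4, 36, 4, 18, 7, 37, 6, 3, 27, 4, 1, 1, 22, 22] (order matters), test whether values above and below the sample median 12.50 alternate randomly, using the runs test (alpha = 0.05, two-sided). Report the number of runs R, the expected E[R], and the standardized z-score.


Step 1: Compute median = 12.50; label A = above, B = below.
Labels in order: AABABABABBABBBAA  (n_A = 8, n_B = 8)
Step 2: Count runs R = 11.
Step 3: Under H0 (random ordering), E[R] = 2*n_A*n_B/(n_A+n_B) + 1 = 2*8*8/16 + 1 = 9.0000.
        Var[R] = 2*n_A*n_B*(2*n_A*n_B - n_A - n_B) / ((n_A+n_B)^2 * (n_A+n_B-1)) = 14336/3840 = 3.7333.
        SD[R] = 1.9322.
Step 4: Continuity-corrected z = (R - 0.5 - E[R]) / SD[R] = (11 - 0.5 - 9.0000) / 1.9322 = 0.7763.
Step 5: Two-sided p-value via normal approximation = 2*(1 - Phi(|z|)) = 0.437558.
Step 6: alpha = 0.05. fail to reject H0.

R = 11, z = 0.7763, p = 0.437558, fail to reject H0.


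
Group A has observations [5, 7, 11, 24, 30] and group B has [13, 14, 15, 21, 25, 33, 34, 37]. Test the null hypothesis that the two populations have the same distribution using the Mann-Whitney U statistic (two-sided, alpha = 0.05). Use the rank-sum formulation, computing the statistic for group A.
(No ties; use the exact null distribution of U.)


Step 1: Combine and sort all 13 observations; assign midranks.
sorted (value, group): (5,X), (7,X), (11,X), (13,Y), (14,Y), (15,Y), (21,Y), (24,X), (25,Y), (30,X), (33,Y), (34,Y), (37,Y)
ranks: 5->1, 7->2, 11->3, 13->4, 14->5, 15->6, 21->7, 24->8, 25->9, 30->10, 33->11, 34->12, 37->13
Step 2: Rank sum for X: R1 = 1 + 2 + 3 + 8 + 10 = 24.
Step 3: U_X = R1 - n1(n1+1)/2 = 24 - 5*6/2 = 24 - 15 = 9.
       U_Y = n1*n2 - U_X = 40 - 9 = 31.
Step 4: No ties, so the exact null distribution of U (based on enumerating the C(13,5) = 1287 equally likely rank assignments) gives the two-sided p-value.
Step 5: p-value = 0.127428; compare to alpha = 0.05. fail to reject H0.

U_X = 9, p = 0.127428, fail to reject H0 at alpha = 0.05.


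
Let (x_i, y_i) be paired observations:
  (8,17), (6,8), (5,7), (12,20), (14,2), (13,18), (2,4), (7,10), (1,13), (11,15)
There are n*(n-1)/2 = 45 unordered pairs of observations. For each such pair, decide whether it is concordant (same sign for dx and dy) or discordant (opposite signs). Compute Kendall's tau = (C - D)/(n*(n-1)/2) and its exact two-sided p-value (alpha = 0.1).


Step 1: Enumerate the 45 unordered pairs (i,j) with i<j and classify each by sign(x_j-x_i) * sign(y_j-y_i).
  (1,2):dx=-2,dy=-9->C; (1,3):dx=-3,dy=-10->C; (1,4):dx=+4,dy=+3->C; (1,5):dx=+6,dy=-15->D
  (1,6):dx=+5,dy=+1->C; (1,7):dx=-6,dy=-13->C; (1,8):dx=-1,dy=-7->C; (1,9):dx=-7,dy=-4->C
  (1,10):dx=+3,dy=-2->D; (2,3):dx=-1,dy=-1->C; (2,4):dx=+6,dy=+12->C; (2,5):dx=+8,dy=-6->D
  (2,6):dx=+7,dy=+10->C; (2,7):dx=-4,dy=-4->C; (2,8):dx=+1,dy=+2->C; (2,9):dx=-5,dy=+5->D
  (2,10):dx=+5,dy=+7->C; (3,4):dx=+7,dy=+13->C; (3,5):dx=+9,dy=-5->D; (3,6):dx=+8,dy=+11->C
  (3,7):dx=-3,dy=-3->C; (3,8):dx=+2,dy=+3->C; (3,9):dx=-4,dy=+6->D; (3,10):dx=+6,dy=+8->C
  (4,5):dx=+2,dy=-18->D; (4,6):dx=+1,dy=-2->D; (4,7):dx=-10,dy=-16->C; (4,8):dx=-5,dy=-10->C
  (4,9):dx=-11,dy=-7->C; (4,10):dx=-1,dy=-5->C; (5,6):dx=-1,dy=+16->D; (5,7):dx=-12,dy=+2->D
  (5,8):dx=-7,dy=+8->D; (5,9):dx=-13,dy=+11->D; (5,10):dx=-3,dy=+13->D; (6,7):dx=-11,dy=-14->C
  (6,8):dx=-6,dy=-8->C; (6,9):dx=-12,dy=-5->C; (6,10):dx=-2,dy=-3->C; (7,8):dx=+5,dy=+6->C
  (7,9):dx=-1,dy=+9->D; (7,10):dx=+9,dy=+11->C; (8,9):dx=-6,dy=+3->D; (8,10):dx=+4,dy=+5->C
  (9,10):dx=+10,dy=+2->C
Step 2: C = 30, D = 15, total pairs = 45.
Step 3: tau = (C - D)/(n(n-1)/2) = (30 - 15)/45 = 0.333333.
Step 4: Exact two-sided p-value (enumerate n! = 3628800 permutations of y under H0): p = 0.216373.
Step 5: alpha = 0.1. fail to reject H0.

tau_b = 0.3333 (C=30, D=15), p = 0.216373, fail to reject H0.


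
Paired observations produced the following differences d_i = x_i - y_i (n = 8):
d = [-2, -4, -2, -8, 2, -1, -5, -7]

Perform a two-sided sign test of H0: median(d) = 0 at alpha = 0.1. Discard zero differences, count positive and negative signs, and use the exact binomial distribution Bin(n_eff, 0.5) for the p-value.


Step 1: Discard zero differences. Original n = 8; n_eff = number of nonzero differences = 8.
Nonzero differences (with sign): -2, -4, -2, -8, +2, -1, -5, -7
Step 2: Count signs: positive = 1, negative = 7.
Step 3: Under H0: P(positive) = 0.5, so the number of positives S ~ Bin(8, 0.5).
Step 4: Two-sided exact p-value = sum of Bin(8,0.5) probabilities at or below the observed probability = 0.070312.
Step 5: alpha = 0.1. reject H0.

n_eff = 8, pos = 1, neg = 7, p = 0.070312, reject H0.


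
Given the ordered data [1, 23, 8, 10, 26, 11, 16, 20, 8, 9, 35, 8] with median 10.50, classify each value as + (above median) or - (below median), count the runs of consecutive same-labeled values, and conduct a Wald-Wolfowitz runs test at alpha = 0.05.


Step 1: Compute median = 10.50; label A = above, B = below.
Labels in order: BABBAAAABBAB  (n_A = 6, n_B = 6)
Step 2: Count runs R = 7.
Step 3: Under H0 (random ordering), E[R] = 2*n_A*n_B/(n_A+n_B) + 1 = 2*6*6/12 + 1 = 7.0000.
        Var[R] = 2*n_A*n_B*(2*n_A*n_B - n_A - n_B) / ((n_A+n_B)^2 * (n_A+n_B-1)) = 4320/1584 = 2.7273.
        SD[R] = 1.6514.
Step 4: R = E[R], so z = 0 with no continuity correction.
Step 5: Two-sided p-value via normal approximation = 2*(1 - Phi(|z|)) = 1.000000.
Step 6: alpha = 0.05. fail to reject H0.

R = 7, z = 0.0000, p = 1.000000, fail to reject H0.


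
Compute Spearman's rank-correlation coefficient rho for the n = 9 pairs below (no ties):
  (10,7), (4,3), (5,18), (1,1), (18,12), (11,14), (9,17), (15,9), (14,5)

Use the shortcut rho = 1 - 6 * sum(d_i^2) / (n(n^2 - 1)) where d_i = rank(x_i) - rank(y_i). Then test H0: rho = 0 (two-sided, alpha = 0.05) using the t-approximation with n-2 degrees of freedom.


Step 1: Rank x and y separately (midranks; no ties here).
rank(x): 10->5, 4->2, 5->3, 1->1, 18->9, 11->6, 9->4, 15->8, 14->7
rank(y): 7->4, 3->2, 18->9, 1->1, 12->6, 14->7, 17->8, 9->5, 5->3
Step 2: d_i = R_x(i) - R_y(i); compute d_i^2.
  (5-4)^2=1, (2-2)^2=0, (3-9)^2=36, (1-1)^2=0, (9-6)^2=9, (6-7)^2=1, (4-8)^2=16, (8-5)^2=9, (7-3)^2=16
sum(d^2) = 88.
Step 3: rho = 1 - 6*88 / (9*(9^2 - 1)) = 1 - 528/720 = 0.266667.
Step 4: Under H0, t = rho * sqrt((n-2)/(1-rho^2)) = 0.7320 ~ t(7).
Step 5: Two-sided p-value from the t-distribution with 7 df = 0.487922.
Step 6: alpha = 0.05. fail to reject H0.

rho = 0.2667, p = 0.487922, fail to reject H0 at alpha = 0.05.


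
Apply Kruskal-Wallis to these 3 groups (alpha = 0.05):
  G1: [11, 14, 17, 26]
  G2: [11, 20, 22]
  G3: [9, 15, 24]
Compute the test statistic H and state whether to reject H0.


Step 1: Combine all N = 10 observations and assign midranks.
sorted (value, group, rank): (9,G3,1), (11,G1,2.5), (11,G2,2.5), (14,G1,4), (15,G3,5), (17,G1,6), (20,G2,7), (22,G2,8), (24,G3,9), (26,G1,10)
Step 2: Sum ranks within each group.
R_1 = 22.5 (n_1 = 4)
R_2 = 17.5 (n_2 = 3)
R_3 = 15 (n_3 = 3)
Step 3: H = 12/(N(N+1)) * sum(R_i^2/n_i) - 3(N+1)
     = 12/(10*11) * (22.5^2/4 + 17.5^2/3 + 15^2/3) - 3*11
     = 0.109091 * 303.646 - 33
     = 0.125000.
Step 4: Ties present; correction factor C = 1 - 6/(10^3 - 10) = 0.993939. Corrected H = 0.125000 / 0.993939 = 0.125762.
Step 5: Under H0, H ~ chi^2(2); p-value = 0.939055.
Step 6: alpha = 0.05. fail to reject H0.

H = 0.1258, df = 2, p = 0.939055, fail to reject H0.


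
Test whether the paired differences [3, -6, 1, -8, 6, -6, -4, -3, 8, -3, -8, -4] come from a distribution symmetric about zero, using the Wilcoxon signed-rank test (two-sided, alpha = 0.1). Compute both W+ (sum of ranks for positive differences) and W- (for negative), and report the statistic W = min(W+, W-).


Step 1: Drop any zero differences (none here) and take |d_i|.
|d| = [3, 6, 1, 8, 6, 6, 4, 3, 8, 3, 8, 4]
Step 2: Midrank |d_i| (ties get averaged ranks).
ranks: |3|->3, |6|->8, |1|->1, |8|->11, |6|->8, |6|->8, |4|->5.5, |3|->3, |8|->11, |3|->3, |8|->11, |4|->5.5
Step 3: Attach original signs; sum ranks with positive sign and with negative sign.
W+ = 3 + 1 + 8 + 11 = 23
W- = 8 + 11 + 8 + 5.5 + 3 + 3 + 11 + 5.5 = 55
(Check: W+ + W- = 78 should equal n(n+1)/2 = 78.)
Step 4: Test statistic W = min(W+, W-) = 23.
Step 5: Ties in |d|, so use the tie-corrected normal approximation.
        E[W] = n(n+1)/4 = 12*13/4 = 39.
        Tie groups: |d|=3 (t=3), |d|=4 (t=2), |d|=6 (t=3), |d|=8 (t=3); sum(t^3 - t) = 78.
        Var[W] = n(n+1)(2n+1)/24 - sum(t^3-t)/48 = 3900/24 - 78/48 = 160.875.
        z = (W - E[W]) / sqrt(Var[W]) = (23 - 39) / 12.6837 = -1.2615.
        Two-sided p = 2*Phi(z) = 0.207141.
Step 6: alpha = 0.1. fail to reject H0.

W+ = 23, W- = 55, W = min = 23, p = 0.207141, fail to reject H0.


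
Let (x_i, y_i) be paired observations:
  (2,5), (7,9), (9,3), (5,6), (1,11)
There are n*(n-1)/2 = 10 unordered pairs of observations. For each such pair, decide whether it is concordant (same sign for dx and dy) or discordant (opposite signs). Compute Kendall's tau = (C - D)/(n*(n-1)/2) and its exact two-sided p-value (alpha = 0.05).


Step 1: Enumerate the 10 unordered pairs (i,j) with i<j and classify each by sign(x_j-x_i) * sign(y_j-y_i).
  (1,2):dx=+5,dy=+4->C; (1,3):dx=+7,dy=-2->D; (1,4):dx=+3,dy=+1->C; (1,5):dx=-1,dy=+6->D
  (2,3):dx=+2,dy=-6->D; (2,4):dx=-2,dy=-3->C; (2,5):dx=-6,dy=+2->D; (3,4):dx=-4,dy=+3->D
  (3,5):dx=-8,dy=+8->D; (4,5):dx=-4,dy=+5->D
Step 2: C = 3, D = 7, total pairs = 10.
Step 3: tau = (C - D)/(n(n-1)/2) = (3 - 7)/10 = -0.400000.
Step 4: Exact two-sided p-value (enumerate n! = 120 permutations of y under H0): p = 0.483333.
Step 5: alpha = 0.05. fail to reject H0.

tau_b = -0.4000 (C=3, D=7), p = 0.483333, fail to reject H0.


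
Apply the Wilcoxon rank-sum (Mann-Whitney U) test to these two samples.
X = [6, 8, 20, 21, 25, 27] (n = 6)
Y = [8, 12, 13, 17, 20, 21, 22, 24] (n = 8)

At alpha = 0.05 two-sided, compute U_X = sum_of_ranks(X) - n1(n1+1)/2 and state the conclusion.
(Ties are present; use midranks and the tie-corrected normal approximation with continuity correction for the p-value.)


Step 1: Combine and sort all 14 observations; assign midranks.
sorted (value, group): (6,X), (8,X), (8,Y), (12,Y), (13,Y), (17,Y), (20,X), (20,Y), (21,X), (21,Y), (22,Y), (24,Y), (25,X), (27,X)
ranks: 6->1, 8->2.5, 8->2.5, 12->4, 13->5, 17->6, 20->7.5, 20->7.5, 21->9.5, 21->9.5, 22->11, 24->12, 25->13, 27->14
Step 2: Rank sum for X: R1 = 1 + 2.5 + 7.5 + 9.5 + 13 + 14 = 47.5.
Step 3: U_X = R1 - n1(n1+1)/2 = 47.5 - 6*7/2 = 47.5 - 21 = 26.5.
       U_Y = n1*n2 - U_X = 48 - 26.5 = 21.5.
Step 4: Ties are present, so use the tie-corrected normal approximation (with continuity correction) for the p-value.
Step 5: p-value = 0.795593; compare to alpha = 0.05. fail to reject H0.

U_X = 26.5, p = 0.795593, fail to reject H0 at alpha = 0.05.


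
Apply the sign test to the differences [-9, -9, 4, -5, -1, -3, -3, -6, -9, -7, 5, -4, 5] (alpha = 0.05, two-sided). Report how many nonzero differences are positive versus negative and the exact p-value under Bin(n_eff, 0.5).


Step 1: Discard zero differences. Original n = 13; n_eff = number of nonzero differences = 13.
Nonzero differences (with sign): -9, -9, +4, -5, -1, -3, -3, -6, -9, -7, +5, -4, +5
Step 2: Count signs: positive = 3, negative = 10.
Step 3: Under H0: P(positive) = 0.5, so the number of positives S ~ Bin(13, 0.5).
Step 4: Two-sided exact p-value = sum of Bin(13,0.5) probabilities at or below the observed probability = 0.092285.
Step 5: alpha = 0.05. fail to reject H0.

n_eff = 13, pos = 3, neg = 10, p = 0.092285, fail to reject H0.


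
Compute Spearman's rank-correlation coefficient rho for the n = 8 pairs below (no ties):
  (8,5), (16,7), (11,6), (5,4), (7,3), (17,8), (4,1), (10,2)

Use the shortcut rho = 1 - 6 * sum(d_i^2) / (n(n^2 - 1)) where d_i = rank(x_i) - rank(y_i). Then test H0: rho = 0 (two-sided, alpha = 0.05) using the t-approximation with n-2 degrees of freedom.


Step 1: Rank x and y separately (midranks; no ties here).
rank(x): 8->4, 16->7, 11->6, 5->2, 7->3, 17->8, 4->1, 10->5
rank(y): 5->5, 7->7, 6->6, 4->4, 3->3, 8->8, 1->1, 2->2
Step 2: d_i = R_x(i) - R_y(i); compute d_i^2.
  (4-5)^2=1, (7-7)^2=0, (6-6)^2=0, (2-4)^2=4, (3-3)^2=0, (8-8)^2=0, (1-1)^2=0, (5-2)^2=9
sum(d^2) = 14.
Step 3: rho = 1 - 6*14 / (8*(8^2 - 1)) = 1 - 84/504 = 0.833333.
Step 4: Under H0, t = rho * sqrt((n-2)/(1-rho^2)) = 3.6927 ~ t(6).
Step 5: Two-sided p-value from the t-distribution with 6 df = 0.010176.
Step 6: alpha = 0.05. reject H0.

rho = 0.8333, p = 0.010176, reject H0 at alpha = 0.05.


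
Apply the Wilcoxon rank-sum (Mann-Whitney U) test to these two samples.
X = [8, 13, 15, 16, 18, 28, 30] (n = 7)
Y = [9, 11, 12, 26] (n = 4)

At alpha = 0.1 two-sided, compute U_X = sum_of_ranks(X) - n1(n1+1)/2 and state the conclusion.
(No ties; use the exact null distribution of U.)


Step 1: Combine and sort all 11 observations; assign midranks.
sorted (value, group): (8,X), (9,Y), (11,Y), (12,Y), (13,X), (15,X), (16,X), (18,X), (26,Y), (28,X), (30,X)
ranks: 8->1, 9->2, 11->3, 12->4, 13->5, 15->6, 16->7, 18->8, 26->9, 28->10, 30->11
Step 2: Rank sum for X: R1 = 1 + 5 + 6 + 7 + 8 + 10 + 11 = 48.
Step 3: U_X = R1 - n1(n1+1)/2 = 48 - 7*8/2 = 48 - 28 = 20.
       U_Y = n1*n2 - U_X = 28 - 20 = 8.
Step 4: No ties, so the exact null distribution of U (based on enumerating the C(11,7) = 330 equally likely rank assignments) gives the two-sided p-value.
Step 5: p-value = 0.315152; compare to alpha = 0.1. fail to reject H0.

U_X = 20, p = 0.315152, fail to reject H0 at alpha = 0.1.


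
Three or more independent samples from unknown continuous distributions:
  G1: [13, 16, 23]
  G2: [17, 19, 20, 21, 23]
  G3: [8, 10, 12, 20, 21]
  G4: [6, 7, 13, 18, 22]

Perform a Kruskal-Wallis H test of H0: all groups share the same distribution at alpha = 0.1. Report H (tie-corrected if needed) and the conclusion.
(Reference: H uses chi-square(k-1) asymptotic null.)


Step 1: Combine all N = 18 observations and assign midranks.
sorted (value, group, rank): (6,G4,1), (7,G4,2), (8,G3,3), (10,G3,4), (12,G3,5), (13,G1,6.5), (13,G4,6.5), (16,G1,8), (17,G2,9), (18,G4,10), (19,G2,11), (20,G2,12.5), (20,G3,12.5), (21,G2,14.5), (21,G3,14.5), (22,G4,16), (23,G1,17.5), (23,G2,17.5)
Step 2: Sum ranks within each group.
R_1 = 32 (n_1 = 3)
R_2 = 64.5 (n_2 = 5)
R_3 = 39 (n_3 = 5)
R_4 = 35.5 (n_4 = 5)
Step 3: H = 12/(N(N+1)) * sum(R_i^2/n_i) - 3(N+1)
     = 12/(18*19) * (32^2/3 + 64.5^2/5 + 39^2/5 + 35.5^2/5) - 3*19
     = 0.035088 * 1729.63 - 57
     = 3.688889.
Step 4: Ties present; correction factor C = 1 - 24/(18^3 - 18) = 0.995872. Corrected H = 3.688889 / 0.995872 = 3.704180.
Step 5: Under H0, H ~ chi^2(3); p-value = 0.295230.
Step 6: alpha = 0.1. fail to reject H0.

H = 3.7042, df = 3, p = 0.295230, fail to reject H0.


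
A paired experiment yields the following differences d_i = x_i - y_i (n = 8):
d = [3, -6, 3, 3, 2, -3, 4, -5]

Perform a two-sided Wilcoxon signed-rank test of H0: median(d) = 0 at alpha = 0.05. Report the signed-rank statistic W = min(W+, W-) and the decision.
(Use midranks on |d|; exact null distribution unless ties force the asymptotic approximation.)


Step 1: Drop any zero differences (none here) and take |d_i|.
|d| = [3, 6, 3, 3, 2, 3, 4, 5]
Step 2: Midrank |d_i| (ties get averaged ranks).
ranks: |3|->3.5, |6|->8, |3|->3.5, |3|->3.5, |2|->1, |3|->3.5, |4|->6, |5|->7
Step 3: Attach original signs; sum ranks with positive sign and with negative sign.
W+ = 3.5 + 3.5 + 3.5 + 1 + 6 = 17.5
W- = 8 + 3.5 + 7 = 18.5
(Check: W+ + W- = 36 should equal n(n+1)/2 = 36.)
Step 4: Test statistic W = min(W+, W-) = 17.5.
Step 5: Ties in |d|, so use the tie-corrected normal approximation.
        E[W] = n(n+1)/4 = 8*9/4 = 18.
        Tie groups: |d|=3 (t=4); sum(t^3 - t) = 60.
        Var[W] = n(n+1)(2n+1)/24 - sum(t^3-t)/48 = 1224/24 - 60/48 = 49.75.
        z = (W - E[W]) / sqrt(Var[W]) = (17.5 - 18) / 7.0534 = -0.0709.
        Two-sided p = 2*Phi(z) = 0.943487.
Step 6: alpha = 0.05. fail to reject H0.

W+ = 17.5, W- = 18.5, W = min = 17.5, p = 0.943487, fail to reject H0.


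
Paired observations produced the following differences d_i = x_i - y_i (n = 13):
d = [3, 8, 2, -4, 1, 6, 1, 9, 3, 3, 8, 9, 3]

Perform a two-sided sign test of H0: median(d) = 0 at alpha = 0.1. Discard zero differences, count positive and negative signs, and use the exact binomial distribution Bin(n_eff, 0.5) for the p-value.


Step 1: Discard zero differences. Original n = 13; n_eff = number of nonzero differences = 13.
Nonzero differences (with sign): +3, +8, +2, -4, +1, +6, +1, +9, +3, +3, +8, +9, +3
Step 2: Count signs: positive = 12, negative = 1.
Step 3: Under H0: P(positive) = 0.5, so the number of positives S ~ Bin(13, 0.5).
Step 4: Two-sided exact p-value = sum of Bin(13,0.5) probabilities at or below the observed probability = 0.003418.
Step 5: alpha = 0.1. reject H0.

n_eff = 13, pos = 12, neg = 1, p = 0.003418, reject H0.


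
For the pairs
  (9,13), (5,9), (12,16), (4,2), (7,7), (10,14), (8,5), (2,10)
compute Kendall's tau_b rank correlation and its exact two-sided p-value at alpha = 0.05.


Step 1: Enumerate the 28 unordered pairs (i,j) with i<j and classify each by sign(x_j-x_i) * sign(y_j-y_i).
  (1,2):dx=-4,dy=-4->C; (1,3):dx=+3,dy=+3->C; (1,4):dx=-5,dy=-11->C; (1,5):dx=-2,dy=-6->C
  (1,6):dx=+1,dy=+1->C; (1,7):dx=-1,dy=-8->C; (1,8):dx=-7,dy=-3->C; (2,3):dx=+7,dy=+7->C
  (2,4):dx=-1,dy=-7->C; (2,5):dx=+2,dy=-2->D; (2,6):dx=+5,dy=+5->C; (2,7):dx=+3,dy=-4->D
  (2,8):dx=-3,dy=+1->D; (3,4):dx=-8,dy=-14->C; (3,5):dx=-5,dy=-9->C; (3,6):dx=-2,dy=-2->C
  (3,7):dx=-4,dy=-11->C; (3,8):dx=-10,dy=-6->C; (4,5):dx=+3,dy=+5->C; (4,6):dx=+6,dy=+12->C
  (4,7):dx=+4,dy=+3->C; (4,8):dx=-2,dy=+8->D; (5,6):dx=+3,dy=+7->C; (5,7):dx=+1,dy=-2->D
  (5,8):dx=-5,dy=+3->D; (6,7):dx=-2,dy=-9->C; (6,8):dx=-8,dy=-4->C; (7,8):dx=-6,dy=+5->D
Step 2: C = 21, D = 7, total pairs = 28.
Step 3: tau = (C - D)/(n(n-1)/2) = (21 - 7)/28 = 0.500000.
Step 4: Exact two-sided p-value (enumerate n! = 40320 permutations of y under H0): p = 0.108681.
Step 5: alpha = 0.05. fail to reject H0.

tau_b = 0.5000 (C=21, D=7), p = 0.108681, fail to reject H0.


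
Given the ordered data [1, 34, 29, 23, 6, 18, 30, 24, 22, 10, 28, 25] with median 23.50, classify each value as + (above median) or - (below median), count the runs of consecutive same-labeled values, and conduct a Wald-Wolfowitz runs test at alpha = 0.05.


Step 1: Compute median = 23.50; label A = above, B = below.
Labels in order: BAABBBAABBAA  (n_A = 6, n_B = 6)
Step 2: Count runs R = 6.
Step 3: Under H0 (random ordering), E[R] = 2*n_A*n_B/(n_A+n_B) + 1 = 2*6*6/12 + 1 = 7.0000.
        Var[R] = 2*n_A*n_B*(2*n_A*n_B - n_A - n_B) / ((n_A+n_B)^2 * (n_A+n_B-1)) = 4320/1584 = 2.7273.
        SD[R] = 1.6514.
Step 4: Continuity-corrected z = (R + 0.5 - E[R]) / SD[R] = (6 + 0.5 - 7.0000) / 1.6514 = -0.3028.
Step 5: Two-sided p-value via normal approximation = 2*(1 - Phi(|z|)) = 0.762069.
Step 6: alpha = 0.05. fail to reject H0.

R = 6, z = -0.3028, p = 0.762069, fail to reject H0.


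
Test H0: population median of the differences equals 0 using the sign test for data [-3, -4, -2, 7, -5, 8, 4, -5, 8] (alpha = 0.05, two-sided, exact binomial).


Step 1: Discard zero differences. Original n = 9; n_eff = number of nonzero differences = 9.
Nonzero differences (with sign): -3, -4, -2, +7, -5, +8, +4, -5, +8
Step 2: Count signs: positive = 4, negative = 5.
Step 3: Under H0: P(positive) = 0.5, so the number of positives S ~ Bin(9, 0.5).
Step 4: Two-sided exact p-value = sum of Bin(9,0.5) probabilities at or below the observed probability = 1.000000.
Step 5: alpha = 0.05. fail to reject H0.

n_eff = 9, pos = 4, neg = 5, p = 1.000000, fail to reject H0.


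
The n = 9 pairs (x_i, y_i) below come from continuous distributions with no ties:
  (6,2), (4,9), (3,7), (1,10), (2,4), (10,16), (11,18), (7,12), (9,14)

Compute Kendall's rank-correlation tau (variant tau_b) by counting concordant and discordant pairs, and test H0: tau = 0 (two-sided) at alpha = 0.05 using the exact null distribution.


Step 1: Enumerate the 36 unordered pairs (i,j) with i<j and classify each by sign(x_j-x_i) * sign(y_j-y_i).
  (1,2):dx=-2,dy=+7->D; (1,3):dx=-3,dy=+5->D; (1,4):dx=-5,dy=+8->D; (1,5):dx=-4,dy=+2->D
  (1,6):dx=+4,dy=+14->C; (1,7):dx=+5,dy=+16->C; (1,8):dx=+1,dy=+10->C; (1,9):dx=+3,dy=+12->C
  (2,3):dx=-1,dy=-2->C; (2,4):dx=-3,dy=+1->D; (2,5):dx=-2,dy=-5->C; (2,6):dx=+6,dy=+7->C
  (2,7):dx=+7,dy=+9->C; (2,8):dx=+3,dy=+3->C; (2,9):dx=+5,dy=+5->C; (3,4):dx=-2,dy=+3->D
  (3,5):dx=-1,dy=-3->C; (3,6):dx=+7,dy=+9->C; (3,7):dx=+8,dy=+11->C; (3,8):dx=+4,dy=+5->C
  (3,9):dx=+6,dy=+7->C; (4,5):dx=+1,dy=-6->D; (4,6):dx=+9,dy=+6->C; (4,7):dx=+10,dy=+8->C
  (4,8):dx=+6,dy=+2->C; (4,9):dx=+8,dy=+4->C; (5,6):dx=+8,dy=+12->C; (5,7):dx=+9,dy=+14->C
  (5,8):dx=+5,dy=+8->C; (5,9):dx=+7,dy=+10->C; (6,7):dx=+1,dy=+2->C; (6,8):dx=-3,dy=-4->C
  (6,9):dx=-1,dy=-2->C; (7,8):dx=-4,dy=-6->C; (7,9):dx=-2,dy=-4->C; (8,9):dx=+2,dy=+2->C
Step 2: C = 29, D = 7, total pairs = 36.
Step 3: tau = (C - D)/(n(n-1)/2) = (29 - 7)/36 = 0.611111.
Step 4: Exact two-sided p-value (enumerate n! = 362880 permutations of y under H0): p = 0.024741.
Step 5: alpha = 0.05. reject H0.

tau_b = 0.6111 (C=29, D=7), p = 0.024741, reject H0.


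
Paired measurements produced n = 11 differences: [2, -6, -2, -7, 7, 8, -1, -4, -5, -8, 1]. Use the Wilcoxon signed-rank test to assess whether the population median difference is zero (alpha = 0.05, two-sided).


Step 1: Drop any zero differences (none here) and take |d_i|.
|d| = [2, 6, 2, 7, 7, 8, 1, 4, 5, 8, 1]
Step 2: Midrank |d_i| (ties get averaged ranks).
ranks: |2|->3.5, |6|->7, |2|->3.5, |7|->8.5, |7|->8.5, |8|->10.5, |1|->1.5, |4|->5, |5|->6, |8|->10.5, |1|->1.5
Step 3: Attach original signs; sum ranks with positive sign and with negative sign.
W+ = 3.5 + 8.5 + 10.5 + 1.5 = 24
W- = 7 + 3.5 + 8.5 + 1.5 + 5 + 6 + 10.5 = 42
(Check: W+ + W- = 66 should equal n(n+1)/2 = 66.)
Step 4: Test statistic W = min(W+, W-) = 24.
Step 5: Ties in |d|, so use the tie-corrected normal approximation.
        E[W] = n(n+1)/4 = 11*12/4 = 33.
        Tie groups: |d|=1 (t=2), |d|=2 (t=2), |d|=7 (t=2), |d|=8 (t=2); sum(t^3 - t) = 24.
        Var[W] = n(n+1)(2n+1)/24 - sum(t^3-t)/48 = 3036/24 - 24/48 = 126.
        z = (W - E[W]) / sqrt(Var[W]) = (24 - 33) / 11.2250 = -0.8018.
        Two-sided p = 2*Phi(z) = 0.422678.
Step 6: alpha = 0.05. fail to reject H0.

W+ = 24, W- = 42, W = min = 24, p = 0.422678, fail to reject H0.


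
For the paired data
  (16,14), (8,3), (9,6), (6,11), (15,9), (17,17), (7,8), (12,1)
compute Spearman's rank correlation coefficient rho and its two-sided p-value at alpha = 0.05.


Step 1: Rank x and y separately (midranks; no ties here).
rank(x): 16->7, 8->3, 9->4, 6->1, 15->6, 17->8, 7->2, 12->5
rank(y): 14->7, 3->2, 6->3, 11->6, 9->5, 17->8, 8->4, 1->1
Step 2: d_i = R_x(i) - R_y(i); compute d_i^2.
  (7-7)^2=0, (3-2)^2=1, (4-3)^2=1, (1-6)^2=25, (6-5)^2=1, (8-8)^2=0, (2-4)^2=4, (5-1)^2=16
sum(d^2) = 48.
Step 3: rho = 1 - 6*48 / (8*(8^2 - 1)) = 1 - 288/504 = 0.428571.
Step 4: Under H0, t = rho * sqrt((n-2)/(1-rho^2)) = 1.1619 ~ t(6).
Step 5: Two-sided p-value from the t-distribution with 6 df = 0.289403.
Step 6: alpha = 0.05. fail to reject H0.

rho = 0.4286, p = 0.289403, fail to reject H0 at alpha = 0.05.


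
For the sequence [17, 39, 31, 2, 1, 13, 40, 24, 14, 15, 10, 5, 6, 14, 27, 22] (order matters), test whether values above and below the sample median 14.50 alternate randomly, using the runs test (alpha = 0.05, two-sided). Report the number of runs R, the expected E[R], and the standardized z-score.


Step 1: Compute median = 14.50; label A = above, B = below.
Labels in order: AAABBBAABABBBBAA  (n_A = 8, n_B = 8)
Step 2: Count runs R = 7.
Step 3: Under H0 (random ordering), E[R] = 2*n_A*n_B/(n_A+n_B) + 1 = 2*8*8/16 + 1 = 9.0000.
        Var[R] = 2*n_A*n_B*(2*n_A*n_B - n_A - n_B) / ((n_A+n_B)^2 * (n_A+n_B-1)) = 14336/3840 = 3.7333.
        SD[R] = 1.9322.
Step 4: Continuity-corrected z = (R + 0.5 - E[R]) / SD[R] = (7 + 0.5 - 9.0000) / 1.9322 = -0.7763.
Step 5: Two-sided p-value via normal approximation = 2*(1 - Phi(|z|)) = 0.437558.
Step 6: alpha = 0.05. fail to reject H0.

R = 7, z = -0.7763, p = 0.437558, fail to reject H0.


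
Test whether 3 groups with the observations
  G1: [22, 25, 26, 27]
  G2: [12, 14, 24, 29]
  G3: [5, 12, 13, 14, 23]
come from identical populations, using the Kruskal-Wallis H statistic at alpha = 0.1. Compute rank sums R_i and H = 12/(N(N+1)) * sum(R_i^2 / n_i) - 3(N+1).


Step 1: Combine all N = 13 observations and assign midranks.
sorted (value, group, rank): (5,G3,1), (12,G2,2.5), (12,G3,2.5), (13,G3,4), (14,G2,5.5), (14,G3,5.5), (22,G1,7), (23,G3,8), (24,G2,9), (25,G1,10), (26,G1,11), (27,G1,12), (29,G2,13)
Step 2: Sum ranks within each group.
R_1 = 40 (n_1 = 4)
R_2 = 30 (n_2 = 4)
R_3 = 21 (n_3 = 5)
Step 3: H = 12/(N(N+1)) * sum(R_i^2/n_i) - 3(N+1)
     = 12/(13*14) * (40^2/4 + 30^2/4 + 21^2/5) - 3*14
     = 0.065934 * 713.2 - 42
     = 5.024176.
Step 4: Ties present; correction factor C = 1 - 12/(13^3 - 13) = 0.994505. Corrected H = 5.024176 / 0.994505 = 5.051934.
Step 5: Under H0, H ~ chi^2(2); p-value = 0.079981.
Step 6: alpha = 0.1. reject H0.

H = 5.0519, df = 2, p = 0.079981, reject H0.


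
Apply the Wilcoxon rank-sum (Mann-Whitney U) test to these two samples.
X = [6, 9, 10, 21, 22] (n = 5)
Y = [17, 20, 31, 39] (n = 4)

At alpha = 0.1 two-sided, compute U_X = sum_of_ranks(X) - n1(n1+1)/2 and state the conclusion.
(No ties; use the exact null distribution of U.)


Step 1: Combine and sort all 9 observations; assign midranks.
sorted (value, group): (6,X), (9,X), (10,X), (17,Y), (20,Y), (21,X), (22,X), (31,Y), (39,Y)
ranks: 6->1, 9->2, 10->3, 17->4, 20->5, 21->6, 22->7, 31->8, 39->9
Step 2: Rank sum for X: R1 = 1 + 2 + 3 + 6 + 7 = 19.
Step 3: U_X = R1 - n1(n1+1)/2 = 19 - 5*6/2 = 19 - 15 = 4.
       U_Y = n1*n2 - U_X = 20 - 4 = 16.
Step 4: No ties, so the exact null distribution of U (based on enumerating the C(9,5) = 126 equally likely rank assignments) gives the two-sided p-value.
Step 5: p-value = 0.190476; compare to alpha = 0.1. fail to reject H0.

U_X = 4, p = 0.190476, fail to reject H0 at alpha = 0.1.


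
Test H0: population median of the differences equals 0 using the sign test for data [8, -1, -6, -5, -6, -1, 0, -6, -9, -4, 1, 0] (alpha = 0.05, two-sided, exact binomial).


Step 1: Discard zero differences. Original n = 12; n_eff = number of nonzero differences = 10.
Nonzero differences (with sign): +8, -1, -6, -5, -6, -1, -6, -9, -4, +1
Step 2: Count signs: positive = 2, negative = 8.
Step 3: Under H0: P(positive) = 0.5, so the number of positives S ~ Bin(10, 0.5).
Step 4: Two-sided exact p-value = sum of Bin(10,0.5) probabilities at or below the observed probability = 0.109375.
Step 5: alpha = 0.05. fail to reject H0.

n_eff = 10, pos = 2, neg = 8, p = 0.109375, fail to reject H0.


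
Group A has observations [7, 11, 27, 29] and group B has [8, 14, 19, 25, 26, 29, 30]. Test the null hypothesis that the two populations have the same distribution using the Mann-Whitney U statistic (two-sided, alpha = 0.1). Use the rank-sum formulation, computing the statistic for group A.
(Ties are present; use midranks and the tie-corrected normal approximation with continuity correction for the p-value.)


Step 1: Combine and sort all 11 observations; assign midranks.
sorted (value, group): (7,X), (8,Y), (11,X), (14,Y), (19,Y), (25,Y), (26,Y), (27,X), (29,X), (29,Y), (30,Y)
ranks: 7->1, 8->2, 11->3, 14->4, 19->5, 25->6, 26->7, 27->8, 29->9.5, 29->9.5, 30->11
Step 2: Rank sum for X: R1 = 1 + 3 + 8 + 9.5 = 21.5.
Step 3: U_X = R1 - n1(n1+1)/2 = 21.5 - 4*5/2 = 21.5 - 10 = 11.5.
       U_Y = n1*n2 - U_X = 28 - 11.5 = 16.5.
Step 4: Ties are present, so use the tie-corrected normal approximation (with continuity correction) for the p-value.
Step 5: p-value = 0.704817; compare to alpha = 0.1. fail to reject H0.

U_X = 11.5, p = 0.704817, fail to reject H0 at alpha = 0.1.


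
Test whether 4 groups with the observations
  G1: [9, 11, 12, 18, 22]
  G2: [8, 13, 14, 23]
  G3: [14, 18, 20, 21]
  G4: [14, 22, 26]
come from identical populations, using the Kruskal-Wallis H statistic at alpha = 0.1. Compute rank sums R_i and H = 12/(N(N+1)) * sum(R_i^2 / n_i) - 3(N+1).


Step 1: Combine all N = 16 observations and assign midranks.
sorted (value, group, rank): (8,G2,1), (9,G1,2), (11,G1,3), (12,G1,4), (13,G2,5), (14,G2,7), (14,G3,7), (14,G4,7), (18,G1,9.5), (18,G3,9.5), (20,G3,11), (21,G3,12), (22,G1,13.5), (22,G4,13.5), (23,G2,15), (26,G4,16)
Step 2: Sum ranks within each group.
R_1 = 32 (n_1 = 5)
R_2 = 28 (n_2 = 4)
R_3 = 39.5 (n_3 = 4)
R_4 = 36.5 (n_4 = 3)
Step 3: H = 12/(N(N+1)) * sum(R_i^2/n_i) - 3(N+1)
     = 12/(16*17) * (32^2/5 + 28^2/4 + 39.5^2/4 + 36.5^2/3) - 3*17
     = 0.044118 * 1234.95 - 51
     = 3.482904.
Step 4: Ties present; correction factor C = 1 - 36/(16^3 - 16) = 0.991176. Corrected H = 3.482904 / 0.991176 = 3.513909.
Step 5: Under H0, H ~ chi^2(3); p-value = 0.318963.
Step 6: alpha = 0.1. fail to reject H0.

H = 3.5139, df = 3, p = 0.318963, fail to reject H0.


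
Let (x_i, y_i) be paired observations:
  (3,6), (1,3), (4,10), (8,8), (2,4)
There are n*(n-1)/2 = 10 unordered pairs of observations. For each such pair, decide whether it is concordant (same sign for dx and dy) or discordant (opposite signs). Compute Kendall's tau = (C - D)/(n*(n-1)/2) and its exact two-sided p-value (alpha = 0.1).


Step 1: Enumerate the 10 unordered pairs (i,j) with i<j and classify each by sign(x_j-x_i) * sign(y_j-y_i).
  (1,2):dx=-2,dy=-3->C; (1,3):dx=+1,dy=+4->C; (1,4):dx=+5,dy=+2->C; (1,5):dx=-1,dy=-2->C
  (2,3):dx=+3,dy=+7->C; (2,4):dx=+7,dy=+5->C; (2,5):dx=+1,dy=+1->C; (3,4):dx=+4,dy=-2->D
  (3,5):dx=-2,dy=-6->C; (4,5):dx=-6,dy=-4->C
Step 2: C = 9, D = 1, total pairs = 10.
Step 3: tau = (C - D)/(n(n-1)/2) = (9 - 1)/10 = 0.800000.
Step 4: Exact two-sided p-value (enumerate n! = 120 permutations of y under H0): p = 0.083333.
Step 5: alpha = 0.1. reject H0.

tau_b = 0.8000 (C=9, D=1), p = 0.083333, reject H0.


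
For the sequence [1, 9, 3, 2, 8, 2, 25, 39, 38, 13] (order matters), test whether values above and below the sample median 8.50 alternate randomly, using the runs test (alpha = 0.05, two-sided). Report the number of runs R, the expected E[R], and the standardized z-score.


Step 1: Compute median = 8.50; label A = above, B = below.
Labels in order: BABBBBAAAA  (n_A = 5, n_B = 5)
Step 2: Count runs R = 4.
Step 3: Under H0 (random ordering), E[R] = 2*n_A*n_B/(n_A+n_B) + 1 = 2*5*5/10 + 1 = 6.0000.
        Var[R] = 2*n_A*n_B*(2*n_A*n_B - n_A - n_B) / ((n_A+n_B)^2 * (n_A+n_B-1)) = 2000/900 = 2.2222.
        SD[R] = 1.4907.
Step 4: Continuity-corrected z = (R + 0.5 - E[R]) / SD[R] = (4 + 0.5 - 6.0000) / 1.4907 = -1.0062.
Step 5: Two-sided p-value via normal approximation = 2*(1 - Phi(|z|)) = 0.314305.
Step 6: alpha = 0.05. fail to reject H0.

R = 4, z = -1.0062, p = 0.314305, fail to reject H0.


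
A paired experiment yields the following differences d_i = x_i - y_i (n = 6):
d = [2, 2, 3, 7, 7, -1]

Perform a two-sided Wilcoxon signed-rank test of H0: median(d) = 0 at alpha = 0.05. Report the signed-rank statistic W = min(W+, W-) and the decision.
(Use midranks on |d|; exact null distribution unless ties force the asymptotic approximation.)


Step 1: Drop any zero differences (none here) and take |d_i|.
|d| = [2, 2, 3, 7, 7, 1]
Step 2: Midrank |d_i| (ties get averaged ranks).
ranks: |2|->2.5, |2|->2.5, |3|->4, |7|->5.5, |7|->5.5, |1|->1
Step 3: Attach original signs; sum ranks with positive sign and with negative sign.
W+ = 2.5 + 2.5 + 4 + 5.5 + 5.5 = 20
W- = 1 = 1
(Check: W+ + W- = 21 should equal n(n+1)/2 = 21.)
Step 4: Test statistic W = min(W+, W-) = 1.
Step 5: Ties in |d|, so use the tie-corrected normal approximation.
        E[W] = n(n+1)/4 = 6*7/4 = 10.5.
        Tie groups: |d|=2 (t=2), |d|=7 (t=2); sum(t^3 - t) = 12.
        Var[W] = n(n+1)(2n+1)/24 - sum(t^3-t)/48 = 546/24 - 12/48 = 22.5.
        z = (W - E[W]) / sqrt(Var[W]) = (1 - 10.5) / 4.7434 = -2.0028.
        Two-sided p = 2*Phi(z) = 0.045201.
Step 6: alpha = 0.05. reject H0.

W+ = 20, W- = 1, W = min = 1, p = 0.045201, reject H0.


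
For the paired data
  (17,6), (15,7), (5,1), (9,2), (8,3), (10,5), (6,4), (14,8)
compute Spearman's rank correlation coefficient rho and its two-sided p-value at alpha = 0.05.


Step 1: Rank x and y separately (midranks; no ties here).
rank(x): 17->8, 15->7, 5->1, 9->4, 8->3, 10->5, 6->2, 14->6
rank(y): 6->6, 7->7, 1->1, 2->2, 3->3, 5->5, 4->4, 8->8
Step 2: d_i = R_x(i) - R_y(i); compute d_i^2.
  (8-6)^2=4, (7-7)^2=0, (1-1)^2=0, (4-2)^2=4, (3-3)^2=0, (5-5)^2=0, (2-4)^2=4, (6-8)^2=4
sum(d^2) = 16.
Step 3: rho = 1 - 6*16 / (8*(8^2 - 1)) = 1 - 96/504 = 0.809524.
Step 4: Under H0, t = rho * sqrt((n-2)/(1-rho^2)) = 3.3776 ~ t(6).
Step 5: Two-sided p-value from the t-distribution with 6 df = 0.014903.
Step 6: alpha = 0.05. reject H0.

rho = 0.8095, p = 0.014903, reject H0 at alpha = 0.05.


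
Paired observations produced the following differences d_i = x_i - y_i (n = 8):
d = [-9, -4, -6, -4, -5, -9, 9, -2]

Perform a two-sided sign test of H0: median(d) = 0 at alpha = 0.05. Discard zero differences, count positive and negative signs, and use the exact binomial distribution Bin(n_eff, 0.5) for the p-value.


Step 1: Discard zero differences. Original n = 8; n_eff = number of nonzero differences = 8.
Nonzero differences (with sign): -9, -4, -6, -4, -5, -9, +9, -2
Step 2: Count signs: positive = 1, negative = 7.
Step 3: Under H0: P(positive) = 0.5, so the number of positives S ~ Bin(8, 0.5).
Step 4: Two-sided exact p-value = sum of Bin(8,0.5) probabilities at or below the observed probability = 0.070312.
Step 5: alpha = 0.05. fail to reject H0.

n_eff = 8, pos = 1, neg = 7, p = 0.070312, fail to reject H0.


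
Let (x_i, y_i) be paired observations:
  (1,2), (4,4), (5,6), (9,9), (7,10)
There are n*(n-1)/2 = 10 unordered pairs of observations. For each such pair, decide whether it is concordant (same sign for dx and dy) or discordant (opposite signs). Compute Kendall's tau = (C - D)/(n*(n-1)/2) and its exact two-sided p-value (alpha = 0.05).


Step 1: Enumerate the 10 unordered pairs (i,j) with i<j and classify each by sign(x_j-x_i) * sign(y_j-y_i).
  (1,2):dx=+3,dy=+2->C; (1,3):dx=+4,dy=+4->C; (1,4):dx=+8,dy=+7->C; (1,5):dx=+6,dy=+8->C
  (2,3):dx=+1,dy=+2->C; (2,4):dx=+5,dy=+5->C; (2,5):dx=+3,dy=+6->C; (3,4):dx=+4,dy=+3->C
  (3,5):dx=+2,dy=+4->C; (4,5):dx=-2,dy=+1->D
Step 2: C = 9, D = 1, total pairs = 10.
Step 3: tau = (C - D)/(n(n-1)/2) = (9 - 1)/10 = 0.800000.
Step 4: Exact two-sided p-value (enumerate n! = 120 permutations of y under H0): p = 0.083333.
Step 5: alpha = 0.05. fail to reject H0.

tau_b = 0.8000 (C=9, D=1), p = 0.083333, fail to reject H0.
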